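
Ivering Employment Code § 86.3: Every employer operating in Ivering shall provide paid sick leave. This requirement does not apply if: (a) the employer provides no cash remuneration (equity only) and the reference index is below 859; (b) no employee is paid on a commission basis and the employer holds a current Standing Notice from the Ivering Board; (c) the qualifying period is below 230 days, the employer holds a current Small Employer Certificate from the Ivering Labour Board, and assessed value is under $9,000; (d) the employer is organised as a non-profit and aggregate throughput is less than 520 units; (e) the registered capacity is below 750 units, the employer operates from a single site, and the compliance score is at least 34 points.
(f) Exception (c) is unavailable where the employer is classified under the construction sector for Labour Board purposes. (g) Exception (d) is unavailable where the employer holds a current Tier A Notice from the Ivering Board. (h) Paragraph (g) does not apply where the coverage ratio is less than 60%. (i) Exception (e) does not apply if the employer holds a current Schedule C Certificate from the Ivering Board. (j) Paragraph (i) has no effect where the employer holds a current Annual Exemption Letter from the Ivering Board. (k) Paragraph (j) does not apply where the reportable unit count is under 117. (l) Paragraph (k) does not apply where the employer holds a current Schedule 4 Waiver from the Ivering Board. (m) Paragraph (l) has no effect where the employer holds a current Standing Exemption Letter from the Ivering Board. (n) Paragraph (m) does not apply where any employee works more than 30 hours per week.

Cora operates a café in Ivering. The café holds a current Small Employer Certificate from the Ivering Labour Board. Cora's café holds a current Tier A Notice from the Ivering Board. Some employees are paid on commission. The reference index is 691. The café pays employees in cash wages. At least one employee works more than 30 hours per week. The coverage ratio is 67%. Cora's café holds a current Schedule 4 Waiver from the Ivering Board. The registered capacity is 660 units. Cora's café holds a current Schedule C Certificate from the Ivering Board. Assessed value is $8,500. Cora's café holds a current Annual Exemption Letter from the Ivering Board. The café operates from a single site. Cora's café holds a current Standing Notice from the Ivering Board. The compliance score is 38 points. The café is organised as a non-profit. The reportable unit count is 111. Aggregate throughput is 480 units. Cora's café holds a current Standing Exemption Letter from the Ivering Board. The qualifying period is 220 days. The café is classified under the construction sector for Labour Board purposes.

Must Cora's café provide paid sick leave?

Exception (a) does not apply: employees are paid cash wages.
Exception (b) does not apply: some employees are paid on commission.
All of (c)'s requirements are met (the qualifying period is 220 days, below the 230 days limit; a current Small Employer Certificate is held; assessed value is $8,500, under the $9,000 limit). But applying paragraph (f): (f) is engaged — the café is classified under the construction sector. So (c) is unavailable.
Exception (d)'s conditions are all satisfied: the employer is a non-profit; aggregate throughput is 480 units, less than the 520 units limit. Turning to paragraphs (g)–(h): (g) operates against (d): a current Tier A Notice is held. (h) is not triggered (the coverage ratio is 67%, not less than 60%), so (g) stands. So (d) is unavailable.
Exception (e): the registered capacity is 660 units, below the 750 units limit; the employer operates from a single site; the compliance score is 38 points, meeting the 34 points threshold — every condition holds. As to paragraphs (i)–(n): (i) would limit (e) — a current Schedule C Certificate is held — but (j) sets (i) aside: (j) is engaged — a current Annual Exemption Letter is held. (k) applies (the reportable unit count is 111, under the 117 limit), but is itself disapplied by (l): (l) operates against (k): a current Schedule 4 Waiver is held. (m) is triggered (a current Standing Exemption Letter is held), but is set aside by (n): (n) operates against (m): at least one employee exceeds 30 hours/week. So (e) applies.

No — exception (e) applies; Cora's café is not required to provide paid sick leave.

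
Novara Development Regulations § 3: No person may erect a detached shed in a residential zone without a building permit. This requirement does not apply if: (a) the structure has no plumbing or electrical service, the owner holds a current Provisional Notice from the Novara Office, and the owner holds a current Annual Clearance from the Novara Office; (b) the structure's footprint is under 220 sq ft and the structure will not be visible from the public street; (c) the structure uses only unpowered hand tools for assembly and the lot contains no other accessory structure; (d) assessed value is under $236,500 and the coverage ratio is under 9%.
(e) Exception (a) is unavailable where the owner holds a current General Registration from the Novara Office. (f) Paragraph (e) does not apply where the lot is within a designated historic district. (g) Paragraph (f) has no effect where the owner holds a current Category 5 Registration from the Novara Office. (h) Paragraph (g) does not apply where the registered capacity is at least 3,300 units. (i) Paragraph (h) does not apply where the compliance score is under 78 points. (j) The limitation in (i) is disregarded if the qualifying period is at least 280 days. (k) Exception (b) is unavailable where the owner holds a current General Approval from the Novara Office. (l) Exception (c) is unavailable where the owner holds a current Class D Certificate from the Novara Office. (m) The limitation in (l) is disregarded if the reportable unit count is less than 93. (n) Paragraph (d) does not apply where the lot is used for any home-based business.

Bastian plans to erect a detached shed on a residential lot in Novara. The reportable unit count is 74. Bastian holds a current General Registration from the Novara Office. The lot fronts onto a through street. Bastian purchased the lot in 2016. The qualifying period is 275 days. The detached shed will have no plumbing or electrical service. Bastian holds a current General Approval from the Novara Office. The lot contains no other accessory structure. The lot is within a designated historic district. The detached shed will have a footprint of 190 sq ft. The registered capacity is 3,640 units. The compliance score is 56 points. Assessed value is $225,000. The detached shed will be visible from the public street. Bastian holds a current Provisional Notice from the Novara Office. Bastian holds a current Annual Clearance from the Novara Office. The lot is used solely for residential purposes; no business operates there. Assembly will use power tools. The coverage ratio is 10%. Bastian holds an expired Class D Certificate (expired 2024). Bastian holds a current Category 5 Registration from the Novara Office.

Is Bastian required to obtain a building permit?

Yes — Bastian must obtain a building permit.

Exception (a): there is no plumbing or electrical service; a current Provisional Notice is held; a current Annual Clearance is held — every condition holds. But: (e) operates — a current General Registration is held. (f) would limit (e) — the lot is in a historic district — but (g) sets (f) aside: (g) operates — a current Category 5 Registration is held. (h) applies (the registered capacity is 3,640 units, meeting the 3,300 units threshold), but is itself disapplied by (i): (i) is triggered — the compliance score is 56 points, under the 78 points limit. (j), which would lift (i), is inapplicable — the qualifying period is 275 days, short of 280 days. Exception (a) does not apply.
Exception (b) does not apply: the structure will be visible from the street.
Exception (c) requires that the structure uses only unpowered hand tools for assembly; but assembly uses power tools, so (c) is unavailable.
Exception (d) does not apply: the coverage ratio is 10%, not under 9%.
Every exception is unavailable, so the rule governs.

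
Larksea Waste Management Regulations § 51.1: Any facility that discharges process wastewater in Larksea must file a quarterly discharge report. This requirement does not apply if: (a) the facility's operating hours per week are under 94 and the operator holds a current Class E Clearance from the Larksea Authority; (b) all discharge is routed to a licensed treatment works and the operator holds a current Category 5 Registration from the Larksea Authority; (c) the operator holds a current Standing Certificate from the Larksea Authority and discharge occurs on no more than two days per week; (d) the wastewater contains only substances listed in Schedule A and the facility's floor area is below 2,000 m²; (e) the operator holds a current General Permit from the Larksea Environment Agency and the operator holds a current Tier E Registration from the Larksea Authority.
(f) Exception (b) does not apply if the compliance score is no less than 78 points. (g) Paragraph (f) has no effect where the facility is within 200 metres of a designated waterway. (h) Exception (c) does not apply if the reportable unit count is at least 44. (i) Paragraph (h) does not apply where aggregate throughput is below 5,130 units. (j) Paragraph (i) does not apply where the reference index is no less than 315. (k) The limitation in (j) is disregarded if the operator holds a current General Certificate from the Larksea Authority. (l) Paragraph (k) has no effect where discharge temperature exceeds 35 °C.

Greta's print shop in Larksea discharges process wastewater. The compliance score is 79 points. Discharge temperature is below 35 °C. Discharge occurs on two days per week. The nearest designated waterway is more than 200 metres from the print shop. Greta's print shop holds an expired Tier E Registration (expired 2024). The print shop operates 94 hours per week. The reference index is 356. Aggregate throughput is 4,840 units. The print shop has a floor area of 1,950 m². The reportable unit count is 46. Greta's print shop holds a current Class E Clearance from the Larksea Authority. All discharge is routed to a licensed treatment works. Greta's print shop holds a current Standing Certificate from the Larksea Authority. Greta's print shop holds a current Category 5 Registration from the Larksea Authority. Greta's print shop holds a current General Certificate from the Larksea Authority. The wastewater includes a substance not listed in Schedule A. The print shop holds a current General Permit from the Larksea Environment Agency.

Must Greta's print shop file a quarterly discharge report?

Exception (a) fails — the facility's operating hours per week are 94, not under 94.
Exception (b) is satisfied on its face — discharge is routed to a licensed treatment works; a current Category 5 Registration is held. But: (f) operates against (b): the compliance score is 79 points, meeting the 78 points threshold. (g), which would lift (f), is inapplicable — the print shop is more than 200 m from any designated waterway. So (b) is unavailable.
Exception (c): a current Standing Certificate is held; discharge occurs on no more than two days per week — every condition holds. As to paragraphs (h)–(l): (h) is engaged (the reportable unit count is 46, meeting the 44 threshold), but is itself disapplied by (i): (i) is engaged — aggregate throughput is 4,840 units, below the 5,130 units limit. (j) would limit (i) — the reference index is 356, meeting the 315 threshold — but (k) sets (j) aside: (k) operates against (j): a current General Certificate is held. (l), which would lift (k), is not engaged — discharge temperature is below 35 °C. So (c) applies.
Exception (d) does not apply: the wastewater includes a non-Schedule-A substance.
Exception (e) fails — the Tier E Registration is not current.

No — exception (c) applies; Greta's print shop is not required to file a quarterly discharge report.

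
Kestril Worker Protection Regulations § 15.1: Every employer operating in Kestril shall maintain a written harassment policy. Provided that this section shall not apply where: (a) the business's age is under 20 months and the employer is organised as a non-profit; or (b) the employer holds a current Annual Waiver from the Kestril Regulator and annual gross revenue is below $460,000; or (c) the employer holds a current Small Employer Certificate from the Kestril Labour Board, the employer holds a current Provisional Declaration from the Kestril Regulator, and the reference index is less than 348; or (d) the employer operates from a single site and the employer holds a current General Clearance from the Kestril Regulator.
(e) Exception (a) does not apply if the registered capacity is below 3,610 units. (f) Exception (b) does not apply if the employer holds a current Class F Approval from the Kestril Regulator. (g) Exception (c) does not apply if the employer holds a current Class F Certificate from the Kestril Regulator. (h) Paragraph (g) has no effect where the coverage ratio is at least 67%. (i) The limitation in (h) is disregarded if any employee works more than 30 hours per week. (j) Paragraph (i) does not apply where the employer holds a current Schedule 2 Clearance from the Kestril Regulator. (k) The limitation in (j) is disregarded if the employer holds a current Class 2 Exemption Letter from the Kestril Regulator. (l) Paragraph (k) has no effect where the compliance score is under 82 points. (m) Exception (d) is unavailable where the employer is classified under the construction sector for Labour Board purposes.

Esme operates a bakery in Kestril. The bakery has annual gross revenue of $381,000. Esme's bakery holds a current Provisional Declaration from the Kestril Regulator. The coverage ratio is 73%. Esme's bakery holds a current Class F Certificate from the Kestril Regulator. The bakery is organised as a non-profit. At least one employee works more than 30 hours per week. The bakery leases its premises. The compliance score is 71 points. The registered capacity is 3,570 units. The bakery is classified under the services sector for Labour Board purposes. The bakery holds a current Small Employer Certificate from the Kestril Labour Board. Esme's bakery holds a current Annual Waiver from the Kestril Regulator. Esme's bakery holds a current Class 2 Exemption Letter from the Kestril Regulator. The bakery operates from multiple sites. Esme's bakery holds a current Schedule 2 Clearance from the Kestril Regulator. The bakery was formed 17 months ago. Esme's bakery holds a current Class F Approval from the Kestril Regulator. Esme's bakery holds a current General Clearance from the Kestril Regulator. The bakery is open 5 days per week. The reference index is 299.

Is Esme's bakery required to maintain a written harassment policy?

No — exception (c) applies; Esme's bakery is not required to maintain a written harassment policy.

Exception (a)'s conditions are all satisfied: the business's age is 17 months, under the 20 months limit; the employer is a non-profit. However, paragraph (e) must be considered: (e) is triggered — the registered capacity is 3,570 units, below the 3,610 units limit. Exception (a) does not apply.
Exception (b) is satisfied on its face — a current Annual Waiver is held; annual gross revenue is $381,000, below the $460,000 limit. However, paragraph (f) must be considered: (f) operates against (b): a current Class F Approval is held. Exception (b) does not apply.
All of (c)'s requirements are met (a current Small Employer Certificate is held; a current Provisional Declaration is held; the reference index is 299, less than the 348 limit). Considering the limiting provisions: (g) would limit (c) — a current Class F Certificate is held — but (h) sets (g) aside: (h) operates against (g): the coverage ratio is 73%, meeting the 67% threshold. (i) operates (at least one employee exceeds 30 hours/week), but is itself disapplied by (j): (j) is engaged — a current Schedule 2 Clearance is held. (k) is triggered (a current Class 2 Exemption Letter is held), but yields to (l): (l) is triggered — the compliance score is 71 points, under the 82 points limit. Exception (c) stands.
Exception (d) requires that the employer operates from a single site; but the employer operates from multiple sites, so (d) is unavailable.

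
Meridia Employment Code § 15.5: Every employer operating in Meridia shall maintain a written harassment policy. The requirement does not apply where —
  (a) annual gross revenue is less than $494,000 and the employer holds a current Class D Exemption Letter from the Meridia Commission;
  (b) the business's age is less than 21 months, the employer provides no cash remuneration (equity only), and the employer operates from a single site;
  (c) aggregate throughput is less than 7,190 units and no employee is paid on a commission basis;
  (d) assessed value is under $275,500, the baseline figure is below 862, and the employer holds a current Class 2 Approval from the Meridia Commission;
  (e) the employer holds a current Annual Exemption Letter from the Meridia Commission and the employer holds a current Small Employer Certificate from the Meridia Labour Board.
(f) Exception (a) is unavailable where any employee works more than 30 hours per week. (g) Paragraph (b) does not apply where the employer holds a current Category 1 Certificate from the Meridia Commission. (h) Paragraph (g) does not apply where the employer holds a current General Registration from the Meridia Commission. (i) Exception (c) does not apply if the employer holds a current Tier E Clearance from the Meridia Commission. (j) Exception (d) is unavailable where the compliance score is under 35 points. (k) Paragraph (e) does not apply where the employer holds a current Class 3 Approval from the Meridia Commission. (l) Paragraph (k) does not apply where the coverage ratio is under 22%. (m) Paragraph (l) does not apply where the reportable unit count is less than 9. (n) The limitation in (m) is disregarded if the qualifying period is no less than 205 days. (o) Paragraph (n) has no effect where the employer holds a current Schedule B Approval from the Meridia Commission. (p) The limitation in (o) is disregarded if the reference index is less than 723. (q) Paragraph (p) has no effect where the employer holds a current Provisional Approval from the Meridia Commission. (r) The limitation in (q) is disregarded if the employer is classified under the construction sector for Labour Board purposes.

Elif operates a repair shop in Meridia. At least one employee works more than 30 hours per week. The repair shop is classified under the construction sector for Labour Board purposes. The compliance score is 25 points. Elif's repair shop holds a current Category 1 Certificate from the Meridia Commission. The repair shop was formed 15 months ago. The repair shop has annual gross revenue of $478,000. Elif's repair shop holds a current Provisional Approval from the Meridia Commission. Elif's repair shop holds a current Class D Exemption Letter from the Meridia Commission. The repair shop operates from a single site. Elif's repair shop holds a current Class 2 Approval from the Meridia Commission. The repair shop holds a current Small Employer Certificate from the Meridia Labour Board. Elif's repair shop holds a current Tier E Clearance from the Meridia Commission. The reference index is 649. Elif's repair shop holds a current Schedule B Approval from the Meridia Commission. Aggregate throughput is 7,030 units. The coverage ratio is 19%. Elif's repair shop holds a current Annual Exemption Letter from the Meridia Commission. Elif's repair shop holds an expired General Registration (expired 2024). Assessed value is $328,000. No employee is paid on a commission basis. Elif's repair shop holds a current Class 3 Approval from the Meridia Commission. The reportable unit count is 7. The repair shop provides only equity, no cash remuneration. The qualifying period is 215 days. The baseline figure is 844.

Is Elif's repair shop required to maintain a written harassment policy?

Exception (a)'s conditions are all satisfied: annual gross revenue is $478,000, less than the $494,000 limit; a current Class D Exemption Letter is held. However, paragraph (f) must be considered: (f) operates — at least one employee exceeds 30 hours/week. (a) is therefore removed.
Exception (b)'s conditions are all satisfied: the business's age is 15 months, less than the 21 months limit; remuneration is equity-only; the employer operates from a single site. Turning to paragraphs (g)–(h): (g) operates against (b): a current Category 1 Certificate is held. (h) does not operate here (no current General Registration is held), so (g) stands. (b) is therefore removed.
Exception (c)'s conditions are all satisfied: aggregate throughput is 7,030 units, less than the 7,190 units limit; no employee is paid on commission. But: (i) operates — a current Tier E Clearance is held. (c) is therefore removed.
Exception (d) fails — assessed value is $328,000, not under $275,500.
Exception (e) is satisfied on its face — a current Annual Exemption Letter is held; a current Small Employer Certificate is held. Under paragraphs (k)–(r): (k) would limit (e) — a current Class 3 Approval is held — but (l) sets (k) aside: (l) applies — the coverage ratio is 19%, under the 22% limit. (m) would limit (l) — the reportable unit count is 7, less than the 9 limit — but (n) sets (m) aside: (n) operates against (m): the qualifying period is 215 days, meeting the 205 days threshold. (o) would limit (n) — a current Schedule B Approval is held — but (p) sets (o) aside: (p) operates against (o): the reference index is 649, less than the 723 limit. (q) would limit (p) — a current Provisional Approval is held — but (r) sets (q) aside: (r) operates against (q): the repair shop is classified under the construction sector. So (e) applies.

No — exception (e) applies; Elif's repair shop is not required to maintain a written harassment policy.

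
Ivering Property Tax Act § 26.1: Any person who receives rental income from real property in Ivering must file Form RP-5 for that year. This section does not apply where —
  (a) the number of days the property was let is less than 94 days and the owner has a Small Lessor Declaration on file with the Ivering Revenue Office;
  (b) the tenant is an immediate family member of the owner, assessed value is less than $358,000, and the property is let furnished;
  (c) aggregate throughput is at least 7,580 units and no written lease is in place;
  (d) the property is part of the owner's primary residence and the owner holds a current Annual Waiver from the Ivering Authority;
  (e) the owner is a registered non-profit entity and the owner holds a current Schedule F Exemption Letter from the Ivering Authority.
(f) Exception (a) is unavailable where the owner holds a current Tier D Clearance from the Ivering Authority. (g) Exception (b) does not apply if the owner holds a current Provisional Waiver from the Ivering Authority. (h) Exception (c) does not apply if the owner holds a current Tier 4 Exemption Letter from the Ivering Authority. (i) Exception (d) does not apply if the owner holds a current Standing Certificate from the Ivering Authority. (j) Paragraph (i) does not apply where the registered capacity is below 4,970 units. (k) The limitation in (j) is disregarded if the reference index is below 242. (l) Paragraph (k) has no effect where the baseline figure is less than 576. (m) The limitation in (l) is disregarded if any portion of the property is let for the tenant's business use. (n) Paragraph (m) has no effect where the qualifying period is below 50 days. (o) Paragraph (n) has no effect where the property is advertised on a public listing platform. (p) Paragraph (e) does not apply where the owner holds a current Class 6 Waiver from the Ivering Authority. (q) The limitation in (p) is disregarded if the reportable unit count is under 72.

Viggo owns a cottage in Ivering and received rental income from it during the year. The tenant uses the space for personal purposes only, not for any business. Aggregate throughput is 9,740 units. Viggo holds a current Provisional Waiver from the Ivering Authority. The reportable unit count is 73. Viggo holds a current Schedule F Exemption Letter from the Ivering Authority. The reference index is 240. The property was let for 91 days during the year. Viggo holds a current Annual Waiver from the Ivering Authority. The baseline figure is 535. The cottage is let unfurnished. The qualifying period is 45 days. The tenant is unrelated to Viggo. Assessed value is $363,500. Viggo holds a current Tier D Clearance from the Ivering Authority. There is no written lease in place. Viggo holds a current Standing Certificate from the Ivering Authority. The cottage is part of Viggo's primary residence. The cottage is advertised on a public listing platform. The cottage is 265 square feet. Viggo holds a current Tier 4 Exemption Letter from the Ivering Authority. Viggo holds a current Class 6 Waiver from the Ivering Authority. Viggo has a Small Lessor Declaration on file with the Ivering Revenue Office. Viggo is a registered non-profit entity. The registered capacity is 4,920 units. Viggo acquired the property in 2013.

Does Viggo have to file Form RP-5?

Exception (a) is satisfied on its face — the number of days the property was let is 91 days, less than the 94 days limit; a Small Lessor Declaration is on file. Turning to paragraph (f): (f) is triggered — a current Tier D Clearance is held. So (a) is unavailable.
Exception (b) requires that the tenant is an immediate family member of the owner; but the tenant is unrelated to the owner, so (b) is unavailable.
All of (c)'s requirements are met (aggregate throughput is 9,740 units, meeting the 7,580 units threshold; there is no written lease). But applying paragraph (h): (h) operates against (c): a current Tier 4 Exemption Letter is held. Exception (c) does not apply.
Exception (d)'s conditions are all satisfied: the cottage is part of the primary residence; a current Annual Waiver is held. Under paragraphs (i)–(o): (i) would limit (d) — a current Standing Certificate is held — but (j) sets (i) aside: (j) operates against (i): the registered capacity is 4,920 units, below the 4,970 units limit. (k) would limit (j) — the reference index is 240, below the 242 limit — but (l) sets (k) aside: (l) operates against (k): the baseline figure is 535, less than the 576 limit. (m), which would lift (l), is not triggered — the space is used for personal purposes only. Exception (d) stands.
Exception (e) is satisfied on its face — Viggo is a registered non-profit; a current Schedule F Exemption Letter is held. But: (p) applies — a current Class 6 Waiver is held. (q), which would lift (p), is not triggered — the reportable unit count is 73, not under 72. (e) is therefore removed.

No — exception (d) applies; Viggo is not required to file Form RP-5.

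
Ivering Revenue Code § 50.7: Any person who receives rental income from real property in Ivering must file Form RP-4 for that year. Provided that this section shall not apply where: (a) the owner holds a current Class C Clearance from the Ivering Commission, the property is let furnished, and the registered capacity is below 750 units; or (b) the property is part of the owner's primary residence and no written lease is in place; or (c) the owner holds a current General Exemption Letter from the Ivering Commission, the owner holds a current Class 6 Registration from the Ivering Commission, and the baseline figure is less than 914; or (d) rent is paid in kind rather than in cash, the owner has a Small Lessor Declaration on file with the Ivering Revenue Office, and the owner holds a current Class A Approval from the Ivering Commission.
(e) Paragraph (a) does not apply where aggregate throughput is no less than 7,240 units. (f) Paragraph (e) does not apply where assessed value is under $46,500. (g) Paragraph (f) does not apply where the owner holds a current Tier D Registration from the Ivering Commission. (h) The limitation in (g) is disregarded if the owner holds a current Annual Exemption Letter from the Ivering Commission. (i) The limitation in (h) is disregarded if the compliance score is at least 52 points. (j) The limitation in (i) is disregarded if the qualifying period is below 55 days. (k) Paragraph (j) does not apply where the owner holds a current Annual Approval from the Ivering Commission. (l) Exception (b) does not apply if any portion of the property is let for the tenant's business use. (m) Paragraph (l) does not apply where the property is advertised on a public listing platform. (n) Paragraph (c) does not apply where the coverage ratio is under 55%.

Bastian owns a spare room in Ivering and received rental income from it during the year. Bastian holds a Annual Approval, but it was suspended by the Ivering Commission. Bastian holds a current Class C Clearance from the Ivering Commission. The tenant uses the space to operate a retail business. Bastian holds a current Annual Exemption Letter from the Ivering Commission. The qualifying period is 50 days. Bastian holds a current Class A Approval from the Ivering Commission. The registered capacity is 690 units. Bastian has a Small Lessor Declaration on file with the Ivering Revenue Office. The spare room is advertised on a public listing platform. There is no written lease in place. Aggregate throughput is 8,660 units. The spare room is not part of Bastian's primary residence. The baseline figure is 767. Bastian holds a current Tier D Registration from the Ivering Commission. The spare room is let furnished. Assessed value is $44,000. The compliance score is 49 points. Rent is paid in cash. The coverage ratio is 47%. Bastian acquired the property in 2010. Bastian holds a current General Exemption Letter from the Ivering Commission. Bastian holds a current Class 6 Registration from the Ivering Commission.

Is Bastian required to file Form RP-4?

No — exception (a) applies; Bastian is not required to file Form RP-4.

Exception (a)'s conditions are all satisfied: a current Class C Clearance is held; the property is let furnished; the registered capacity is 690 units, below the 750 units limit. Under paragraphs (e)–(k): (e) would limit (a) — aggregate throughput is 8,660 units, meeting the 7,240 units threshold — but (f) sets (e) aside: (f) operates against (e): assessed value is $44,000, under the $46,500 limit. (g) is triggered (a current Tier D Registration is held), but is overridden by (h): (h) operates against (g): a current Annual Exemption Letter is held. (i) is inapplicable (the compliance score is 49 points, short of 52 points), so (h) stands. (a) remains available.
Exception (b) does not apply: the spare room is not part of the primary residence.
Exception (c): a current General Exemption Letter is held; a current Class 6 Registration is held; the baseline figure is 767, less than the 914 limit — every condition holds. However, paragraph (n) must be considered: (n) operates — the coverage ratio is 47%, under the 55% limit. Exception (c) does not apply.
Exception (d) fails — rent is paid in cash.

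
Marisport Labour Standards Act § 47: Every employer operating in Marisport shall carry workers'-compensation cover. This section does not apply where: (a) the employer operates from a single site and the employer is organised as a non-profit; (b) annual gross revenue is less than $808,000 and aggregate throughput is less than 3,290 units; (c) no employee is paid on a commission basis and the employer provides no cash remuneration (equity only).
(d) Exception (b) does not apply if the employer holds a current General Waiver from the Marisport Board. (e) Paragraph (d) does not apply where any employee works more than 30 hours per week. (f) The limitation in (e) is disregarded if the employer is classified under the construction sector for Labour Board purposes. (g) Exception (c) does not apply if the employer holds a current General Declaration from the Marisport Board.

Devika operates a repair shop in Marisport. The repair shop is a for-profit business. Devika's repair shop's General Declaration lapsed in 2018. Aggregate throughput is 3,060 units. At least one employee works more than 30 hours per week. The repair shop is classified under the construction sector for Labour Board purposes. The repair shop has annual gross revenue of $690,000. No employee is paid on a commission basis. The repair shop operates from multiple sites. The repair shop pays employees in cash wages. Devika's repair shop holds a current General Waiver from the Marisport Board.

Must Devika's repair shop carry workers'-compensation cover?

Exception (a) fails — the employer operates from multiple sites.
Exception (b): annual gross revenue is $690,000, less than the $808,000 limit; aggregate throughput is 3,060 units, less than the 3,290 units limit — every condition holds. But: (d) operates — a current General Waiver is held. (e) would limit (d) — at least one employee exceeds 30 hours/week — but (f) sets (e) aside: (f) operates against (e): the repair shop is classified under the construction sector. Exception (b) does not apply.
Exception (c) fails — employees are paid cash wages.
Every exception is unavailable, so the rule governs.

Yes — Devika's repair shop must carry workers'-compensation cover.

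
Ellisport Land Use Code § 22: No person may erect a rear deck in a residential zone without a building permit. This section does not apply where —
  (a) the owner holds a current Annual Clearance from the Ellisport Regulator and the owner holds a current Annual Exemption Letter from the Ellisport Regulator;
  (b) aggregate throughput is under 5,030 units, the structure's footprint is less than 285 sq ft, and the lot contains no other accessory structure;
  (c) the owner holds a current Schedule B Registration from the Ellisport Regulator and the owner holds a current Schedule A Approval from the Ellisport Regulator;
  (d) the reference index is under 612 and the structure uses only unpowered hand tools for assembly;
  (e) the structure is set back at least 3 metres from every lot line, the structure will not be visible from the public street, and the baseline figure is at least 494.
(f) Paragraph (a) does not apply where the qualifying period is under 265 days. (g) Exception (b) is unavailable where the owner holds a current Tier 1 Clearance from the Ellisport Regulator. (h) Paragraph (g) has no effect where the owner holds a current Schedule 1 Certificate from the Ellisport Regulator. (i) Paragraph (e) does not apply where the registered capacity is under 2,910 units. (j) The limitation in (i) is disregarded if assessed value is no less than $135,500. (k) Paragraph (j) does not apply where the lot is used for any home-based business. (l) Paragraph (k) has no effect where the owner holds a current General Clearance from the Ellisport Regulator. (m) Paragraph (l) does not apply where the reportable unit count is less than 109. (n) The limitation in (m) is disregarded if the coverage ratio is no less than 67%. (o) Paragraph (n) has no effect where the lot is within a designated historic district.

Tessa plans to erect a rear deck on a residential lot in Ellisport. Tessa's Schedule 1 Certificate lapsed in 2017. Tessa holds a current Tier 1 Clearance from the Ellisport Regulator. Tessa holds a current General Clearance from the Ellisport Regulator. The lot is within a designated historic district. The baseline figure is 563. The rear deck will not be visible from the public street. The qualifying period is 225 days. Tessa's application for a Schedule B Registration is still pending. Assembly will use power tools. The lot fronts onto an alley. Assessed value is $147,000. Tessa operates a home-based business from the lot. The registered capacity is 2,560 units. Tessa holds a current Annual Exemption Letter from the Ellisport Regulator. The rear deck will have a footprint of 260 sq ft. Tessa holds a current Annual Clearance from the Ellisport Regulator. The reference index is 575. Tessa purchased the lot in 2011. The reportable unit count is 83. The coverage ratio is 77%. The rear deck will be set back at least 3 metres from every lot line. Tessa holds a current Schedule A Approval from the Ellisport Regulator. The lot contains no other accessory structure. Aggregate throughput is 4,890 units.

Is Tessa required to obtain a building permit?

Yes — Tessa must obtain a building permit.

Exception (a): a current Annual Clearance is held; a current Annual Exemption Letter is held — every condition holds. But applying paragraph (f): (f) operates — the qualifying period is 225 days, under the 265 days limit. Exception (a) does not apply.
All of (b)'s requirements are met (aggregate throughput is 4,890 units, under the 5,030 units limit; the structure's footprint is 260 sq ft, less than the 285 sq ft limit; the lot has no other accessory structure). But applying paragraphs (g)–(h): (g) operates against (b): a current Tier 1 Clearance is held. (h) is not triggered (the Schedule 1 Certificate is not current), so (g) stands. (b) is therefore removed.
Exception (c) requires that the owner holds a current Schedule B Registration from the Ellisport Regulator; but no current Schedule B Registration is held, so (c) is unavailable.
Exception (d) requires that the structure uses only unpowered hand tools for assembly; but assembly uses power tools, so (d) is unavailable.
Exception (e): the setback is at least 3 m on every side; the structure will not be visible from the street; the baseline figure is 563, meeting the 494 threshold — every condition holds. But applying paragraphs (i)–(o): (i) applies — the registered capacity is 2,560 units, under the 2,910 units limit. (j) is triggered (assessed value is $147,000, meeting the $135,500 threshold), but is set aside by (k): (k) operates against (j): a home-based business operates on the lot. (l) applies (a current General Clearance is held), but is displaced by (m): (m) is engaged — the reportable unit count is 83, less than the 109 limit. (n) is triggered (the coverage ratio is 77%, meeting the 67% threshold), but is set aside by (o): (o) is triggered — the lot is in a historic district. So (e) is unavailable.
None of the exceptions is available; § 22 applies in full.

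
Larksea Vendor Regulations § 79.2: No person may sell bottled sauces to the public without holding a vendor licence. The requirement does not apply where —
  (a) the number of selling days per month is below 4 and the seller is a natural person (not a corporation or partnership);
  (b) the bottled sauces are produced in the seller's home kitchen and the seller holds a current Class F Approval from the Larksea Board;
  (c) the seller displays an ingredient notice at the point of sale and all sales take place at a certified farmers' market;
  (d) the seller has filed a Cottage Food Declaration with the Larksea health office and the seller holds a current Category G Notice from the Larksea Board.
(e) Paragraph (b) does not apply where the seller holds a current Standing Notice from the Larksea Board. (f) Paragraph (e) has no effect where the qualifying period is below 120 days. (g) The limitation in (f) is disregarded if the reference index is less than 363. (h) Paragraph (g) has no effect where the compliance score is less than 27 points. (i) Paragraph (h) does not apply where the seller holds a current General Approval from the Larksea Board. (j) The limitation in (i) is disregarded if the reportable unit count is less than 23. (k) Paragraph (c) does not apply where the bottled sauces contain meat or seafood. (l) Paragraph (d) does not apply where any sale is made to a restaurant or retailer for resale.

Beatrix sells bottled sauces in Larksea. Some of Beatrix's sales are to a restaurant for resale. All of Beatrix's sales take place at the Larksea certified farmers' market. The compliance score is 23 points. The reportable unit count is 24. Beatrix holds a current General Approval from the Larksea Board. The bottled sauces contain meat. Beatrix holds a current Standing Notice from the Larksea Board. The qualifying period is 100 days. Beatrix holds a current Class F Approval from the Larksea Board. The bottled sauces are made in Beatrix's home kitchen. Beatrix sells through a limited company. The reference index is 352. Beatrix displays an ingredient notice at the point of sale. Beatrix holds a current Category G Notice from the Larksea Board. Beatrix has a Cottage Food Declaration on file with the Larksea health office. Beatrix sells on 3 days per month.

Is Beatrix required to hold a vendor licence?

Yes — Beatrix must hold a vendor licence.

Exception (a) requires that the seller is a natural person (not a corporation or partnership); but the seller operates through a limited company, so (a) is unavailable.
Exception (b): the bottled sauces are home-kitchen produced; a current Class F Approval is held — every condition holds. But: (e) operates against (b): a current Standing Notice is held. (f) would limit (e) — the qualifying period is 100 days, below the 120 days limit — but (g) sets (f) aside: (g) operates against (f): the reference index is 352, less than the 363 limit. (h) operates (the compliance score is 23 points, less than the 27 points limit), but is overridden by (i): (i) operates against (h): a current General Approval is held. (j) is not engaged (the reportable unit count is 24, not less than 23), so (i) stands. So (b) is unavailable.
Exception (c): an ingredient notice is displayed; all sales are at a certified farmers' market — every condition holds. However, paragraph (k) must be considered: (k) is triggered — the bottled sauces contain meat. Exception (c) does not apply.
Exception (d) is satisfied on its face — a Cottage Food Declaration is on file; a current Category G Notice is held. But: (l) operates against (d): some sales are to a restaurant for resale. Exception (d) does not apply.
Every exception is unavailable, so the rule governs.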